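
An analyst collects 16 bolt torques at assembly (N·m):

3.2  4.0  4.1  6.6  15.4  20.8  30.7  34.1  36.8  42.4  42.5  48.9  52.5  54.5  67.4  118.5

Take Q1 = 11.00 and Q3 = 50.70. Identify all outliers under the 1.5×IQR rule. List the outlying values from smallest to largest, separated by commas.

IQR = Q3 − Q1 = 50.70 − 11.00 = 39.70.
Lower fence = Q1 − 1.5·IQR = 11.00 − 59.55 = -48.55.
Upper fence = Q3 + 1.5·IQR = 50.70 + 59.55 = 110.25.
118.5 > 110.25 → outlier.
All remaining values lie within [-48.55, 110.25].

118.5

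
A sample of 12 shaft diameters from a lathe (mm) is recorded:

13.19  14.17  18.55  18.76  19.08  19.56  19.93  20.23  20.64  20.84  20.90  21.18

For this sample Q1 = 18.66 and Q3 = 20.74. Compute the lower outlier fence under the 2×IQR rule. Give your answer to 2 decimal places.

14.50

IQR = Q3 − Q1 = 20.74 − 18.66 = 2.08.
Lower fence = Q1 − 2·IQR = 18.66 − 4.16 = 14.50.
Upper fence = Q3 + 2·IQR = 20.74 + 4.16 = 24.90.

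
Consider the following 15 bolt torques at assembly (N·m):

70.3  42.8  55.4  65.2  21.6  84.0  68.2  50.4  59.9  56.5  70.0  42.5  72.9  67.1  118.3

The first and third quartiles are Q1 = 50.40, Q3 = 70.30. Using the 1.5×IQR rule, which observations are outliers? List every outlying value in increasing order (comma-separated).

IQR = Q3 − Q1 = 70.30 − 50.40 = 19.90.
Lower fence = Q1 − 1.5·IQR = 50.40 − 29.85 = 20.55.
Upper fence = Q3 + 1.5·IQR = 70.30 + 29.85 = 100.15.
118.3 > 100.15 → outlier.
All remaining values lie within [20.55, 100.15].

118.3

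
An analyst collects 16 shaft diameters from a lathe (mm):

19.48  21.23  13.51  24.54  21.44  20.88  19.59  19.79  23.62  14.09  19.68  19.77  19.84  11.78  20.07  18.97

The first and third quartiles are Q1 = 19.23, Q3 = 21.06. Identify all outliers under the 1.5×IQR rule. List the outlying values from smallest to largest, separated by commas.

11.78, 13.51, 14.09, 24.54

IQR = Q3 − Q1 = 21.06 − 19.23 = 1.83.
Lower fence = Q1 − 1.5·IQR = 19.23 − 2.745 = 16.485.
Upper fence = Q3 + 1.5·IQR = 21.06 + 2.745 = 23.805.
11.78 < 16.485 → outlier.
13.51 < 16.485 → outlier.
14.09 < 16.485 → outlier.
24.54 > 23.805 → outlier.
All remaining values lie within [16.485, 23.805].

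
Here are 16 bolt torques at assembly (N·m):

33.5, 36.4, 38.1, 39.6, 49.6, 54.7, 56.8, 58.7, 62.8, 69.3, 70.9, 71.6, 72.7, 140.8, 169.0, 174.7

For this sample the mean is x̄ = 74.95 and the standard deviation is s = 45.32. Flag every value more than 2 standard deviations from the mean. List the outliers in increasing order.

169.0, 174.7

Cutoffs at x̄ ± 2s: 74.95 ± 2·45.32 = [-15.69, 165.59].
169.0: z = 2.08, |z| > 2 → outlier.
174.7: z = 2.20, |z| > 2 → outlier.
Every other value lies within [-15.69, 165.59].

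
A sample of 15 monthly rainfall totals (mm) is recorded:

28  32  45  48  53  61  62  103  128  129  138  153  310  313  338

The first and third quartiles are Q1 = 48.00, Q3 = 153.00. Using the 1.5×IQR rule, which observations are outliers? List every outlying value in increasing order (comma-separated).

IQR = Q3 − Q1 = 153.00 − 48.00 = 105.00.
Lower fence = Q1 − 1.5·IQR = 48.00 − 157.50 = -109.50.
Upper fence = Q3 + 1.5·IQR = 153.00 + 157.50 = 310.50.
313 > 310.50 → outlier.
338 > 310.50 → outlier.
All remaining values lie within [-109.50, 310.50].

313, 338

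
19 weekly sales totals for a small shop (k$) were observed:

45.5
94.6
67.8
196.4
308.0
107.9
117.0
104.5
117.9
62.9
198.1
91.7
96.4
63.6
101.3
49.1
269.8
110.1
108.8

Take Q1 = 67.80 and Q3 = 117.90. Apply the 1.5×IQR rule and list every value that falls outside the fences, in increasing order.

IQR = Q3 − Q1 = 117.90 − 67.80 = 50.10.
Lower fence = Q1 − 1.5·IQR = 67.80 − 75.15 = -7.35.
Upper fence = Q3 + 1.5·IQR = 117.90 + 75.15 = 193.05.
196.4 > 193.05 → outlier.
198.1 > 193.05 → outlier.
269.8 > 193.05 → outlier.
308.0 > 193.05 → outlier.
All remaining values lie within [-7.35, 193.05].

196.4, 198.1, 269.8, 308.0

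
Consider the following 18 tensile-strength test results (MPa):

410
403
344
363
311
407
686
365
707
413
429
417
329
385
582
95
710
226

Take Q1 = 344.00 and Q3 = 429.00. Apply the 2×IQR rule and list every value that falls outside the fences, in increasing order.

95, 686, 707, 710

IQR = Q3 − Q1 = 429.00 − 344.00 = 85.00.
Lower fence = Q1 − 2·IQR = 344.00 − 170.00 = 174.00.
Upper fence = Q3 + 2·IQR = 429.00 + 170.00 = 599.00.
95 < 174.00 → outlier.
686 > 599.00 → outlier.
707 > 599.00 → outlier.
710 > 599.00 → outlier.
All remaining values lie within [174.00, 599.00].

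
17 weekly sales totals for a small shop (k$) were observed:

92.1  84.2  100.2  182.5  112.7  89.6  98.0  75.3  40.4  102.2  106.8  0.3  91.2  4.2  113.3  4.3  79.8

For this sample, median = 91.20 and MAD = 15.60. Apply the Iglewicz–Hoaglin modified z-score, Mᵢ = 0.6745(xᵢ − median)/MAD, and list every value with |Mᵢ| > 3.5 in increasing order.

|Mᵢ| > 3.5 ⇔ |xᵢ − 91.20| > 3.5·15.60/0.6745 = 80.95.
So outliers lie outside [10.25, 172.15].
0.3: M = -3.93 → outlier.
4.2: M = -3.76 → outlier.
4.3: M = -3.76 → outlier.
182.5: M = 3.95 → outlier.

0.3, 4.2, 4.3, 182.5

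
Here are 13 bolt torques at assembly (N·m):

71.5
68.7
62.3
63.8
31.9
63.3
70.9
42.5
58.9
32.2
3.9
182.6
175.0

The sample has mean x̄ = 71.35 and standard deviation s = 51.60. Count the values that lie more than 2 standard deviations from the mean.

2

Cutoffs: x̄ ± 2s = [-31.85, 174.55].
Outside the cutoffs: 175.0, 182.6.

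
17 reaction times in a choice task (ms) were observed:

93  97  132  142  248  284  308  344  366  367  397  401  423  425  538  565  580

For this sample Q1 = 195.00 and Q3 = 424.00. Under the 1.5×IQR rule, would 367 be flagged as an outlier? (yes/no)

IQR = Q3 − Q1 = 424.00 − 195.00 = 229.00.
Lower fence = Q1 − 1.5·IQR = 195.00 − 343.50 = -148.50.
Upper fence = Q3 + 1.5·IQR = 424.00 + 343.50 = 767.50.
367 lies within [-148.50, 767.50].

no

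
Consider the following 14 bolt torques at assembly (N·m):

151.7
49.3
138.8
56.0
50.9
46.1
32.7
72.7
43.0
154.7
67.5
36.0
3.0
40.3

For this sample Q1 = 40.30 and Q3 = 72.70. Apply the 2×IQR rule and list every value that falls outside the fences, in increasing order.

IQR = Q3 − Q1 = 72.70 − 40.30 = 32.40.
Lower fence = Q1 − 2·IQR = 40.30 − 64.80 = -24.50.
Upper fence = Q3 + 2·IQR = 72.70 + 64.80 = 137.50.
138.8 > 137.50 → outlier.
151.7 > 137.50 → outlier.
154.7 > 137.50 → outlier.
All remaining values lie within [-24.50, 137.50].

138.8, 151.7, 154.7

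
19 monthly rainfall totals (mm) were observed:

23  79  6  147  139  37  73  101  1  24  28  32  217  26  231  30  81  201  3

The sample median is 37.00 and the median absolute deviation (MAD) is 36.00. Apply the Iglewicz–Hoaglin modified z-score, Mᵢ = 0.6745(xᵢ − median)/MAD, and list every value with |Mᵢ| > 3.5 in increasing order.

|Mᵢ| > 3.5 ⇔ |xᵢ − 37.00| > 3.5·36.00/0.6745 = 186.81.
So outliers lie outside [-149.81, 223.81].
231: M = 3.63 → outlier.

231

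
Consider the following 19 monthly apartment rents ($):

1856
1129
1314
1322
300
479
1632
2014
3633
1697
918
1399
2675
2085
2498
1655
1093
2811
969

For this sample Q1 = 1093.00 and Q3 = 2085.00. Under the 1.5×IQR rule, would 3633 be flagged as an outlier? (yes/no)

yes

IQR = Q3 − Q1 = 2085.00 − 1093.00 = 992.00.
Lower fence = Q1 − 1.5·IQR = 1093.00 − 1488.00 = -395.00.
Upper fence = Q3 + 1.5·IQR = 2085.00 + 1488.00 = 3573.00.
3633 lies above the upper fence.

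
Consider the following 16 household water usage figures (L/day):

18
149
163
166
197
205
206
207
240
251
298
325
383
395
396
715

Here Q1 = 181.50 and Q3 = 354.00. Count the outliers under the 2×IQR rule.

1

IQR = 172.50; fences at 181.50 − 345.00 = -163.50 and 354.00 + 345.00 = 699.00.
Outside the cutoffs: 715.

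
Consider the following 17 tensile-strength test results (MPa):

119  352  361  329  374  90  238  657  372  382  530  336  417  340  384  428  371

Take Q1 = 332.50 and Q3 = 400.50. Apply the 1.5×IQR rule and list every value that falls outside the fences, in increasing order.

90, 119, 530, 657

IQR = Q3 − Q1 = 400.50 − 332.50 = 68.00.
Lower fence = Q1 − 1.5·IQR = 332.50 − 102.00 = 230.50.
Upper fence = Q3 + 1.5·IQR = 400.50 + 102.00 = 502.50.
90 < 230.50 → outlier.
119 < 230.50 → outlier.
530 > 502.50 → outlier.
657 > 502.50 → outlier.
All remaining values lie within [230.50, 502.50].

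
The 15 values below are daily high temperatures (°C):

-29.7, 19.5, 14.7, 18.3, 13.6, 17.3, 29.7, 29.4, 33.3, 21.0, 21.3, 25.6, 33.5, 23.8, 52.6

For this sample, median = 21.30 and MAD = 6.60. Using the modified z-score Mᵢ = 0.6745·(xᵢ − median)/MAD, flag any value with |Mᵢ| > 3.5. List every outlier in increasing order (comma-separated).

-29.7

|Mᵢ| > 3.5 ⇔ |xᵢ − 21.30| > 3.5·6.60/0.6745 = 34.25.
So outliers lie outside [-12.95, 55.55].
-29.7: M = -5.21 → outlier.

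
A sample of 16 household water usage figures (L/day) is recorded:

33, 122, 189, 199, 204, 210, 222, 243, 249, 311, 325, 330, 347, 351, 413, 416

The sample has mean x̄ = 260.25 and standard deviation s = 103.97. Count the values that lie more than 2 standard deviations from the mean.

Cutoffs: x̄ ± 2s = [52.31, 468.19].
Outside the cutoffs: 33.

1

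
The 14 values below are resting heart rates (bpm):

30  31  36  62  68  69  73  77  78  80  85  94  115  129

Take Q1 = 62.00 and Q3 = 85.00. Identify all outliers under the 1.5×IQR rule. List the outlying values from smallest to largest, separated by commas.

129

IQR = Q3 − Q1 = 85.00 − 62.00 = 23.00.
Lower fence = Q1 − 1.5·IQR = 62.00 − 34.50 = 27.50.
Upper fence = Q3 + 1.5·IQR = 85.00 + 34.50 = 119.50.
129 > 119.50 → outlier.
All remaining values lie within [27.50, 119.50].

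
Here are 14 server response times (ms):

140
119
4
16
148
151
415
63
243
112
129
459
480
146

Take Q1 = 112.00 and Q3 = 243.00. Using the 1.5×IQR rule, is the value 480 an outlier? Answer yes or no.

yes

IQR = Q3 − Q1 = 243.00 − 112.00 = 131.00.
Lower fence = Q1 − 1.5·IQR = 112.00 − 196.50 = -84.50.
Upper fence = Q3 + 1.5·IQR = 243.00 + 196.50 = 439.50.
480 lies above the upper fence.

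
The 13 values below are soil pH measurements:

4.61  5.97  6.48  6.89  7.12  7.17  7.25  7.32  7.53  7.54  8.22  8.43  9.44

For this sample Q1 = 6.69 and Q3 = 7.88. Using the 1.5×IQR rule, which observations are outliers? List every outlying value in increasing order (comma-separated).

4.61

IQR = Q3 − Q1 = 7.88 − 6.69 = 1.19.
Lower fence = Q1 − 1.5·IQR = 6.69 − 1.785 = 4.905.
Upper fence = Q3 + 1.5·IQR = 7.88 + 1.785 = 9.665.
4.61 < 4.905 → outlier.
All remaining values lie within [4.905, 9.665].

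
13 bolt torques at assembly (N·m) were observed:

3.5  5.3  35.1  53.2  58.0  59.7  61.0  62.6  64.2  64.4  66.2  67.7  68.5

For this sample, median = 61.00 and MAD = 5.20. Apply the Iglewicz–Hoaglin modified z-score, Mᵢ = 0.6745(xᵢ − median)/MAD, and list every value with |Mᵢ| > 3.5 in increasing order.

3.5, 5.3

|Mᵢ| > 3.5 ⇔ |xᵢ − 61.00| > 3.5·5.20/0.6745 = 26.98.
So outliers lie outside [34.02, 87.98].
3.5: M = -7.46 → outlier.
5.3: M = -7.22 → outlier.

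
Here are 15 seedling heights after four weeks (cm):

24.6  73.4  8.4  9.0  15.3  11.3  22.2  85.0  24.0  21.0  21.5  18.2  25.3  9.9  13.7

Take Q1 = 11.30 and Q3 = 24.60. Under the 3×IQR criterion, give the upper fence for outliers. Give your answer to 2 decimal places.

64.50

IQR = Q3 − Q1 = 24.60 − 11.30 = 13.30.
Lower fence = Q1 − 3·IQR = 11.30 − 39.90 = -28.60.
Upper fence = Q3 + 3·IQR = 24.60 + 39.90 = 64.50.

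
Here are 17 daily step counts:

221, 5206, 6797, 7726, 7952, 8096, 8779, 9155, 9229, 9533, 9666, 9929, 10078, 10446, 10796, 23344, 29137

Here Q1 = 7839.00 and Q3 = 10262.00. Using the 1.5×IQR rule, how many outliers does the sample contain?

IQR = 2423.00; fences at 7839.00 − 3634.50 = 4204.50 and 10262.00 + 3634.50 = 13896.50.
Outside the cutoffs: 221, 23344, 29137.

3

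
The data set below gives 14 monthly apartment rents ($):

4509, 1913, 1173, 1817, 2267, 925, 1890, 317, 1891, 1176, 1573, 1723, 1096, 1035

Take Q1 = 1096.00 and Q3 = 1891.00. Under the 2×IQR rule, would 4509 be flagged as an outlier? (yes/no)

yes

IQR = Q3 − Q1 = 1891.00 − 1096.00 = 795.00.
Lower fence = Q1 − 2·IQR = 1096.00 − 1590.00 = -494.00.
Upper fence = Q3 + 2·IQR = 1891.00 + 1590.00 = 3481.00.
4509 lies above the upper fence.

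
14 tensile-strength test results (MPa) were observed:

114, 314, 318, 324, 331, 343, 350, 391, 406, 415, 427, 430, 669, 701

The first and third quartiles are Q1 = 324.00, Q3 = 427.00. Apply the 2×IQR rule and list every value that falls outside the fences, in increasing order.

114, 669, 701

IQR = Q3 − Q1 = 427.00 − 324.00 = 103.00.
Lower fence = Q1 − 2·IQR = 324.00 − 206.00 = 118.00.
Upper fence = Q3 + 2·IQR = 427.00 + 206.00 = 633.00.
114 < 118.00 → outlier.
669 > 633.00 → outlier.
701 > 633.00 → outlier.
All remaining values lie within [118.00, 633.00].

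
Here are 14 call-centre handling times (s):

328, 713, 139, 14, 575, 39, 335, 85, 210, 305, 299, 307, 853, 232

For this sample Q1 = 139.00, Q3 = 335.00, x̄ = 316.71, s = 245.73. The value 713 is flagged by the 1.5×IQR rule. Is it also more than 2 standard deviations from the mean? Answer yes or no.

z = (713 − 316.71) / 245.73 = 1.61.
|z| = 1.61 ≤ 2.

no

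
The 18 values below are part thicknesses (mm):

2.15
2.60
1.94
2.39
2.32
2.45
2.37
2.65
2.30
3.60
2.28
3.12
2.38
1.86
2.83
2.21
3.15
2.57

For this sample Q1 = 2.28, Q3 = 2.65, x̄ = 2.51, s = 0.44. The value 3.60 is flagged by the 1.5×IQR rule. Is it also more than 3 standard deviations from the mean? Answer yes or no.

z = (3.60 − 2.51) / 0.44 = 2.48.
|z| = 2.48 ≤ 3.

no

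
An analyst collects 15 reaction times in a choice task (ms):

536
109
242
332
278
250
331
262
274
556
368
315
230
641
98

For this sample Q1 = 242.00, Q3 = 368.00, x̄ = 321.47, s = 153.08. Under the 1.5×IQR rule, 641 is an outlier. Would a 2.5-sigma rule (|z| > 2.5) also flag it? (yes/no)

z = (641 − 321.47) / 153.08 = 2.09.
|z| = 2.09 ≤ 2.5.

no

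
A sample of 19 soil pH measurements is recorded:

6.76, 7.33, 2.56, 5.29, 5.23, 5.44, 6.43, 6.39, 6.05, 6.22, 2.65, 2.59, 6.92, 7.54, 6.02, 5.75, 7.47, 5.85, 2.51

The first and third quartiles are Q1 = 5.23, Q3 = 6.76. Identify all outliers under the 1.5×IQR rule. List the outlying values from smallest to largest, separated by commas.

IQR = Q3 − Q1 = 6.76 − 5.23 = 1.53.
Lower fence = Q1 − 1.5·IQR = 5.23 − 2.295 = 2.935.
Upper fence = Q3 + 1.5·IQR = 6.76 + 2.295 = 9.055.
2.51 < 2.935 → outlier.
2.56 < 2.935 → outlier.
2.59 < 2.935 → outlier.
2.65 < 2.935 → outlier.
All remaining values lie within [2.935, 9.055].

2.51, 2.56, 2.59, 2.65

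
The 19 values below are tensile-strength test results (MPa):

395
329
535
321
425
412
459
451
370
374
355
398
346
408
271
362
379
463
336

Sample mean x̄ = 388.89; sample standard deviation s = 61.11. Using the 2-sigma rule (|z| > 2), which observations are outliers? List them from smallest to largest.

535

Cutoffs at x̄ ± 2s: 388.89 ± 2·61.11 = [266.67, 511.11].
535: z = 2.39, |z| > 2 → outlier.
Every other value lies within [266.67, 511.11].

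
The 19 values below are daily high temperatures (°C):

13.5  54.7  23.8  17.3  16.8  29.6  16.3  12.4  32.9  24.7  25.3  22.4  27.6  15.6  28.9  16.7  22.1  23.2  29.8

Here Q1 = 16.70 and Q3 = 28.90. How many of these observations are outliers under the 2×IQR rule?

1

IQR = 12.20; fences at 16.70 − 24.40 = -7.70 and 28.90 + 24.40 = 53.30.
Outside the cutoffs: 54.7.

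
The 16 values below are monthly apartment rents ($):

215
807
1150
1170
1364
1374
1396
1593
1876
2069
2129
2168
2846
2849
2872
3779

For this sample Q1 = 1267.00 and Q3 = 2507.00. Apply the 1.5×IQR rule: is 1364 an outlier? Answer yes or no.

IQR = Q3 − Q1 = 2507.00 − 1267.00 = 1240.00.
Lower fence = Q1 − 1.5·IQR = 1267.00 − 1860.00 = -593.00.
Upper fence = Q3 + 1.5·IQR = 2507.00 + 1860.00 = 4367.00.
1364 lies within [-593.00, 4367.00].

no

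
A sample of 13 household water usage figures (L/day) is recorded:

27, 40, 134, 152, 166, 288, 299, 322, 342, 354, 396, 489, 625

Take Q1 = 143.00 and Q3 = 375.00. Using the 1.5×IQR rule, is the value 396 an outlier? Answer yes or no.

IQR = Q3 − Q1 = 375.00 − 143.00 = 232.00.
Lower fence = Q1 − 1.5·IQR = 143.00 − 348.00 = -205.00.
Upper fence = Q3 + 1.5·IQR = 375.00 + 348.00 = 723.00.
396 lies within [-205.00, 723.00].

no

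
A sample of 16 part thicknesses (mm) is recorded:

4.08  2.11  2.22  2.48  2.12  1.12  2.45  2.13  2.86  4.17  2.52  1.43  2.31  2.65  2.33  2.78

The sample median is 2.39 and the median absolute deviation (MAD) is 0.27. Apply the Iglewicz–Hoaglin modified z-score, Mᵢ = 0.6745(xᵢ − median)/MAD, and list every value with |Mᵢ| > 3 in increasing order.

|Mᵢ| > 3 ⇔ |xᵢ − 2.39| > 3·0.27/0.6745 = 1.20.
So outliers lie outside [1.19, 3.59].
1.12: M = -3.17 → outlier.
4.08: M = 4.22 → outlier.
4.17: M = 4.45 → outlier.

1.12, 4.08, 4.17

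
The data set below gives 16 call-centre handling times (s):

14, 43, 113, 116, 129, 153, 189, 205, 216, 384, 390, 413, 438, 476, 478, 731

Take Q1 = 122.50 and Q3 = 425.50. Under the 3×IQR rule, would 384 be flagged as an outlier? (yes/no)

no

IQR = Q3 − Q1 = 425.50 − 122.50 = 303.00.
Lower fence = Q1 − 3·IQR = 122.50 − 909.00 = -786.50.
Upper fence = Q3 + 3·IQR = 425.50 + 909.00 = 1334.50.
384 lies within [-786.50, 1334.50].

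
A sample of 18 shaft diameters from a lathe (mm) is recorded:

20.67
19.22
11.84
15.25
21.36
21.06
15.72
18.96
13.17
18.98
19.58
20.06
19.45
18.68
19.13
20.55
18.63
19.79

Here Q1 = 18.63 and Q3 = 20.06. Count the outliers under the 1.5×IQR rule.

4

IQR = 1.43; fences at 18.63 − 2.145 = 16.485 and 20.06 + 2.145 = 22.205.
Outside the cutoffs: 11.84, 13.17, 15.25, 15.72.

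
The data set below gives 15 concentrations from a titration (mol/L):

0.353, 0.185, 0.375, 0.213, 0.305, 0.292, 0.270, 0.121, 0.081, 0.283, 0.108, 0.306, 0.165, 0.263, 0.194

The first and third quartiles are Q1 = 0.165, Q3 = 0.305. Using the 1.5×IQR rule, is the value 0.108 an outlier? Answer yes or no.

IQR = Q3 − Q1 = 0.305 − 0.165 = 0.140.
Lower fence = Q1 − 1.5·IQR = 0.165 − 0.210 = -0.045.
Upper fence = Q3 + 1.5·IQR = 0.305 + 0.210 = 0.515.
0.108 lies within [-0.045, 0.515].

no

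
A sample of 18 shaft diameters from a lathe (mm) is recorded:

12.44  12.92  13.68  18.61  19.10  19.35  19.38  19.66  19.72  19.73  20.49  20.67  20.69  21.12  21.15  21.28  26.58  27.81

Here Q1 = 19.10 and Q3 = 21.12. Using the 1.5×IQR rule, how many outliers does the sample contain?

IQR = 2.02; fences at 19.10 − 3.03 = 16.07 and 21.12 + 3.03 = 24.15.
Outside the cutoffs: 12.44, 12.92, 13.68, 26.58, 27.81.

5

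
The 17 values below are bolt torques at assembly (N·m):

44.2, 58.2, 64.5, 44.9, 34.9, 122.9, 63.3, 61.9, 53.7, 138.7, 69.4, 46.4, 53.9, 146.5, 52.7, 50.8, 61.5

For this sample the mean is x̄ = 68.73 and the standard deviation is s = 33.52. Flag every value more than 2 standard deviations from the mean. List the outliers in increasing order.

138.7, 146.5

Cutoffs at x̄ ± 2s: 68.73 ± 2·33.52 = [1.69, 135.77].
138.7: z = 2.09, |z| > 2 → outlier.
146.5: z = 2.32, |z| > 2 → outlier.
Every other value lies within [1.69, 135.77].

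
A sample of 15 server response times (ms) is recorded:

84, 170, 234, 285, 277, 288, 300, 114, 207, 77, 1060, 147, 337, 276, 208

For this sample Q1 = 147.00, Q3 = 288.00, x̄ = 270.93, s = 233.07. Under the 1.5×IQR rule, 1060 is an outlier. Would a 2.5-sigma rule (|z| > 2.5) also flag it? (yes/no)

z = (1060 − 270.93) / 233.07 = 3.39.
|z| = 3.39 > 2.5.

yes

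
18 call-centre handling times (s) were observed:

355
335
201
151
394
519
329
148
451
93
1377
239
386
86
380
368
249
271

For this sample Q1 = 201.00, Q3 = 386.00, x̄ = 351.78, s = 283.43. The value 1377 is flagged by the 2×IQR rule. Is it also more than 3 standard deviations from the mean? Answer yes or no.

z = (1377 − 351.78) / 283.43 = 3.62.
|z| = 3.62 > 3.

yes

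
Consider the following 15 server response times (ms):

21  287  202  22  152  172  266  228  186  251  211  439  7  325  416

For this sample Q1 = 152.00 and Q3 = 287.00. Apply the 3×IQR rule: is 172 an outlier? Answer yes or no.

IQR = Q3 − Q1 = 287.00 − 152.00 = 135.00.
Lower fence = Q1 − 3·IQR = 152.00 − 405.00 = -253.00.
Upper fence = Q3 + 3·IQR = 287.00 + 405.00 = 692.00.
172 lies within [-253.00, 692.00].

no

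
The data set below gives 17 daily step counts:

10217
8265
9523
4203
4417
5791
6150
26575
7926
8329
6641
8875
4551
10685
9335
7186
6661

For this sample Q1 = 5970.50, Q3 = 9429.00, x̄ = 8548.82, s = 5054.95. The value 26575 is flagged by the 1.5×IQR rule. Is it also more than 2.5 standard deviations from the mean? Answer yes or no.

yes

z = (26575 − 8548.82) / 5054.95 = 3.57.
|z| = 3.57 > 2.5.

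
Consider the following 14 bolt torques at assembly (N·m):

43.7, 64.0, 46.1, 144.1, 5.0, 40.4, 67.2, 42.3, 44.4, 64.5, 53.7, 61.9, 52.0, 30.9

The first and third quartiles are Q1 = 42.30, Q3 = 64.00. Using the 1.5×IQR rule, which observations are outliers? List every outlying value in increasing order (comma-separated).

5.0, 144.1

IQR = Q3 − Q1 = 64.00 − 42.30 = 21.70.
Lower fence = Q1 − 1.5·IQR = 42.30 − 32.55 = 9.75.
Upper fence = Q3 + 1.5·IQR = 64.00 + 32.55 = 96.55.
5.0 < 9.75 → outlier.
144.1 > 96.55 → outlier.
All remaining values lie within [9.75, 96.55].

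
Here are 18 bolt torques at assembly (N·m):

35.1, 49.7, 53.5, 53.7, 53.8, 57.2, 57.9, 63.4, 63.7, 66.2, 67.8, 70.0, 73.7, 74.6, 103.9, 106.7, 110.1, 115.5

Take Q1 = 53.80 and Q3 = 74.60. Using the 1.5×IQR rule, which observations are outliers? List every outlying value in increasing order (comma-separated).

IQR = Q3 − Q1 = 74.60 − 53.80 = 20.80.
Lower fence = Q1 − 1.5·IQR = 53.80 − 31.20 = 22.60.
Upper fence = Q3 + 1.5·IQR = 74.60 + 31.20 = 105.80.
106.7 > 105.80 → outlier.
110.1 > 105.80 → outlier.
115.5 > 105.80 → outlier.
All remaining values lie within [22.60, 105.80].

106.7, 110.1, 115.5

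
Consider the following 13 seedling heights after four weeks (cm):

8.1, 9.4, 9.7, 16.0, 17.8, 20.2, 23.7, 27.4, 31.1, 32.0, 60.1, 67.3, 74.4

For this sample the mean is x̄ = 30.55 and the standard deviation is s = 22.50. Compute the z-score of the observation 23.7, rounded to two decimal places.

-0.30

z = (23.7 − 30.55) / 22.50 = -0.30.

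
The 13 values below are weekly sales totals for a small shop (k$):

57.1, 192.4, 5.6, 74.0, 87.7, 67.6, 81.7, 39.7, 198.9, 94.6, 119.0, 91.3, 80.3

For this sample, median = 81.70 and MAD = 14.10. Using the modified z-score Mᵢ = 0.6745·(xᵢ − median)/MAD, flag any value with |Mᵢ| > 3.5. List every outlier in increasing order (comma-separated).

5.6, 192.4, 198.9

|Mᵢ| > 3.5 ⇔ |xᵢ − 81.70| > 3.5·14.10/0.6745 = 73.17.
So outliers lie outside [8.53, 154.87].
5.6: M = -3.64 → outlier.
192.4: M = 5.30 → outlier.
198.9: M = 5.61 → outlier.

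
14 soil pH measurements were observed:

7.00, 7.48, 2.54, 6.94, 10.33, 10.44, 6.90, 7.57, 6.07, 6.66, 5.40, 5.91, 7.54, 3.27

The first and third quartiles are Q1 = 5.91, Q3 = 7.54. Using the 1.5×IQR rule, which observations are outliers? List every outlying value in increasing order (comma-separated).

2.54, 3.27, 10.33, 10.44

IQR = Q3 − Q1 = 7.54 − 5.91 = 1.63.
Lower fence = Q1 − 1.5·IQR = 5.91 − 2.445 = 3.465.
Upper fence = Q3 + 1.5·IQR = 7.54 + 2.445 = 9.985.
2.54 < 3.465 → outlier.
3.27 < 3.465 → outlier.
10.33 > 9.985 → outlier.
10.44 > 9.985 → outlier.
All remaining values lie within [3.465, 9.985].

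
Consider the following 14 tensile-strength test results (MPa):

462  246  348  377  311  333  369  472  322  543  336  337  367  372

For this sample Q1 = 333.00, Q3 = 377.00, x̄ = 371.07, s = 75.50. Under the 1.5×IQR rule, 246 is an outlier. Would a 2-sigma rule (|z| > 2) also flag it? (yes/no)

z = (246 − 371.07) / 75.50 = -1.66.
|z| = 1.66 ≤ 2.

no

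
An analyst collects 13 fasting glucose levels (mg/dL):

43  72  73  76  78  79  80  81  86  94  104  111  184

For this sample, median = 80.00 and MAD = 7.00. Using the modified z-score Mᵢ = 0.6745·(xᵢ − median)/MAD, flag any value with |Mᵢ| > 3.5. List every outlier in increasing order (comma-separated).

43, 184

|Mᵢ| > 3.5 ⇔ |xᵢ − 80.00| > 3.5·7.00/0.6745 = 36.32.
So outliers lie outside [43.68, 116.32].
43: M = -3.57 → outlier.
184: M = 10.02 → outlier.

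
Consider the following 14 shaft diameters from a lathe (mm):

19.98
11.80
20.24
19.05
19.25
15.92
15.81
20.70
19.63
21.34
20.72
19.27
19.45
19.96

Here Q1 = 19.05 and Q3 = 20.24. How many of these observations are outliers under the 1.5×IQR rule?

IQR = 1.19; fences at 19.05 − 1.785 = 17.265 and 20.24 + 1.785 = 22.025.
Outside the cutoffs: 11.80, 15.81, 15.92.

3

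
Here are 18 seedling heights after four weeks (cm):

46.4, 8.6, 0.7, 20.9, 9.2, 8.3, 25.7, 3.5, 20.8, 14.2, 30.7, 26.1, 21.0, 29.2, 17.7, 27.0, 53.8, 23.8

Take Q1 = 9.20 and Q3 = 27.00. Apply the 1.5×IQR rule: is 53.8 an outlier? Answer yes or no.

IQR = Q3 − Q1 = 27.00 − 9.20 = 17.80.
Lower fence = Q1 − 1.5·IQR = 9.20 − 26.70 = -17.50.
Upper fence = Q3 + 1.5·IQR = 27.00 + 26.70 = 53.70.
53.8 lies above the upper fence.

yes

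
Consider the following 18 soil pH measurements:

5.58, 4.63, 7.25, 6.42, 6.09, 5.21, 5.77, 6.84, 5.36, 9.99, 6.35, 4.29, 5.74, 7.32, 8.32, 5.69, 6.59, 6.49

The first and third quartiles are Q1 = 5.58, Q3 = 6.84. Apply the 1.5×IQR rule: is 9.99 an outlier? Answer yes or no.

IQR = Q3 − Q1 = 6.84 − 5.58 = 1.26.
Lower fence = Q1 − 1.5·IQR = 5.58 − 1.89 = 3.69.
Upper fence = Q3 + 1.5·IQR = 6.84 + 1.89 = 8.73.
9.99 lies above the upper fence.

yes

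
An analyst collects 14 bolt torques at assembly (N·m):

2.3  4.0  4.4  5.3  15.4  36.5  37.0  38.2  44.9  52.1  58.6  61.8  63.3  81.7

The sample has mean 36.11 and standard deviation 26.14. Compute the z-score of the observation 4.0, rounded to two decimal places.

-1.23

z = (4.0 − 36.11) / 26.14 = -1.23.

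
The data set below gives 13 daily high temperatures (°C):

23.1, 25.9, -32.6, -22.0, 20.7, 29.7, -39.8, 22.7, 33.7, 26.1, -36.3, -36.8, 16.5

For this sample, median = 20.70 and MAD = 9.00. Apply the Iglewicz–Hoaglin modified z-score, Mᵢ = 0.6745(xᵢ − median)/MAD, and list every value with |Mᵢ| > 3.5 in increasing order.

-39.8, -36.8, -36.3, -32.6

|Mᵢ| > 3.5 ⇔ |xᵢ − 20.70| > 3.5·9.00/0.6745 = 46.70.
So outliers lie outside [-26.00, 67.40].
-39.8: M = -4.53 → outlier.
-36.8: M = -4.31 → outlier.
-36.3: M = -4.27 → outlier.
-32.6: M = -3.99 → outlier.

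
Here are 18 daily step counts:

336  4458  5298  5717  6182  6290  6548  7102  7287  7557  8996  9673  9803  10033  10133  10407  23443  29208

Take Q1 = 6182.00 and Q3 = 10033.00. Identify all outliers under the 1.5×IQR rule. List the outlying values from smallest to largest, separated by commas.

336, 23443, 29208

IQR = Q3 − Q1 = 10033.00 − 6182.00 = 3851.00.
Lower fence = Q1 − 1.5·IQR = 6182.00 − 5776.50 = 405.50.
Upper fence = Q3 + 1.5·IQR = 10033.00 + 5776.50 = 15809.50.
336 < 405.50 → outlier.
23443 > 15809.50 → outlier.
29208 > 15809.50 → outlier.
All remaining values lie within [405.50, 15809.50].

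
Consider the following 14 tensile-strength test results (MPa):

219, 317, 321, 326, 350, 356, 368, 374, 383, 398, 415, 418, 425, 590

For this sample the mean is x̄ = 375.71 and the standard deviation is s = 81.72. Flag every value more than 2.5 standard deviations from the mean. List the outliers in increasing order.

590

Cutoffs at x̄ ± 2.5s: 375.71 ± 2.5·81.72 = [171.41, 580.01].
590: z = 2.62, |z| > 2.5 → outlier.
Every other value lies within [171.41, 580.01].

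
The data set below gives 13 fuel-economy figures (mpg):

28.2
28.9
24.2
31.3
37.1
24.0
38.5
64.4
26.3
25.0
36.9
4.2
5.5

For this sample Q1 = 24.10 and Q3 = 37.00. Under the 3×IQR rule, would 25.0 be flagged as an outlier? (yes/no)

IQR = Q3 − Q1 = 37.00 − 24.10 = 12.90.
Lower fence = Q1 − 3·IQR = 24.10 − 38.70 = -14.60.
Upper fence = Q3 + 3·IQR = 37.00 + 38.70 = 75.70.
25.0 lies within [-14.60, 75.70].

no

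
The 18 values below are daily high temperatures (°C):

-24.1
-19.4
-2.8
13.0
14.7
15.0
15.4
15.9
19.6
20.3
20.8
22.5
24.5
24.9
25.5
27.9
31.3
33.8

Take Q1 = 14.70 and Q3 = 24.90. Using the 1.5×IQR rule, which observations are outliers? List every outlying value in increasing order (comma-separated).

-24.1, -19.4, -2.8

IQR = Q3 − Q1 = 24.90 − 14.70 = 10.20.
Lower fence = Q1 − 1.5·IQR = 14.70 − 15.30 = -0.60.
Upper fence = Q3 + 1.5·IQR = 24.90 + 15.30 = 40.20.
-24.1 < -0.60 → outlier.
-19.4 < -0.60 → outlier.
-2.8 < -0.60 → outlier.
All remaining values lie within [-0.60, 40.20].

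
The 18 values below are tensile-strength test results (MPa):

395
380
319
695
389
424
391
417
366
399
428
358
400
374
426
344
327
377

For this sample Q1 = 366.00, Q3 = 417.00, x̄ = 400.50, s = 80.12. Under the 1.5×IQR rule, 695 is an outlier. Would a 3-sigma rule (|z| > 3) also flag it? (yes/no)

z = (695 − 400.50) / 80.12 = 3.68.
|z| = 3.68 > 3.

yes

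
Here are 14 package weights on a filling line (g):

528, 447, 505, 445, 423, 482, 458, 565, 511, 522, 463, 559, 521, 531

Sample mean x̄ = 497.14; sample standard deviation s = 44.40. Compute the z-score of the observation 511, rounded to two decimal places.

z = (511 − 497.14) / 44.40 = 0.31.

0.31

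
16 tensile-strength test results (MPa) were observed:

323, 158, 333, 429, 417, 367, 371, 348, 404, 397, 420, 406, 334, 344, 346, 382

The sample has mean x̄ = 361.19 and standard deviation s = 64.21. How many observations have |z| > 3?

Cutoffs: x̄ ± 3s = [168.56, 553.82].
Outside the cutoffs: 158.

1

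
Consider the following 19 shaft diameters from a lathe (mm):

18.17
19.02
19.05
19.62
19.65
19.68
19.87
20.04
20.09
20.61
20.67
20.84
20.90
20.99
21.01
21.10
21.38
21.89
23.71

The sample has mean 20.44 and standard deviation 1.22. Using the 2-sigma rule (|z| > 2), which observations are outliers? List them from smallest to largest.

Cutoffs at x̄ ± 2s: 20.44 ± 2·1.22 = [18.00, 22.88].
23.71: z = 2.68, |z| > 2 → outlier.
Every other value lies within [18.00, 22.88].

23.71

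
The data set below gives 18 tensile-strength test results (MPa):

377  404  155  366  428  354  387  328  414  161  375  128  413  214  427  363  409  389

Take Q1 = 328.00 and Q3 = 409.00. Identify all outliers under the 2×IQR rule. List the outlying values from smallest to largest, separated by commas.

128, 155, 161

IQR = Q3 − Q1 = 409.00 − 328.00 = 81.00.
Lower fence = Q1 − 2·IQR = 328.00 − 162.00 = 166.00.
Upper fence = Q3 + 2·IQR = 409.00 + 162.00 = 571.00.
128 < 166.00 → outlier.
155 < 166.00 → outlier.
161 < 166.00 → outlier.
All remaining values lie within [166.00, 571.00].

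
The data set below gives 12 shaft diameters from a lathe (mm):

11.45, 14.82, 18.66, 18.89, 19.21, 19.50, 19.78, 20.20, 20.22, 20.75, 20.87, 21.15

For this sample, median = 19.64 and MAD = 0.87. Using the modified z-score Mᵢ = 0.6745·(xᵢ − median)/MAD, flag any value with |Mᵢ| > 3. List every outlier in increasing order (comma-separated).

11.45, 14.82

|Mᵢ| > 3 ⇔ |xᵢ − 19.64| > 3·0.87/0.6745 = 3.87.
So outliers lie outside [15.77, 23.51].
11.45: M = -6.35 → outlier.
14.82: M = -3.74 → outlier.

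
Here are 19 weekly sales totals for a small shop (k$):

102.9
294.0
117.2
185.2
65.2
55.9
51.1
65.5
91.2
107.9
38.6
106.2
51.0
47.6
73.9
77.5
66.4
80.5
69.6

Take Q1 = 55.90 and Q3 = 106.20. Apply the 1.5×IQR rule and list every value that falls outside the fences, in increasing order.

185.2, 294.0

IQR = Q3 − Q1 = 106.20 − 55.90 = 50.30.
Lower fence = Q1 − 1.5·IQR = 55.90 − 75.45 = -19.55.
Upper fence = Q3 + 1.5·IQR = 106.20 + 75.45 = 181.65.
185.2 > 181.65 → outlier.
294.0 > 181.65 → outlier.
All remaining values lie within [-19.55, 181.65].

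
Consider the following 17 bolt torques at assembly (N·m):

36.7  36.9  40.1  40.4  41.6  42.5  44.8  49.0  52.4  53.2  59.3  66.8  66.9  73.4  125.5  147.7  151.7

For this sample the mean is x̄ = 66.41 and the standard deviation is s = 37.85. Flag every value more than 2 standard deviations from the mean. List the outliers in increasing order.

147.7, 151.7

Cutoffs at x̄ ± 2s: 66.41 ± 2·37.85 = [-9.29, 142.11].
147.7: z = 2.15, |z| > 2 → outlier.
151.7: z = 2.25, |z| > 2 → outlier.
Every other value lies within [-9.29, 142.11].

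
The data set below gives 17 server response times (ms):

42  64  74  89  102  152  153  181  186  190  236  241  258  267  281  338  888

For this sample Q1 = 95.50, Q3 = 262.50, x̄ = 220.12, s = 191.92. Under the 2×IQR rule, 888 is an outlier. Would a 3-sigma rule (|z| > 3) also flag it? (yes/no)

z = (888 − 220.12) / 191.92 = 3.48.
|z| = 3.48 > 3.

yes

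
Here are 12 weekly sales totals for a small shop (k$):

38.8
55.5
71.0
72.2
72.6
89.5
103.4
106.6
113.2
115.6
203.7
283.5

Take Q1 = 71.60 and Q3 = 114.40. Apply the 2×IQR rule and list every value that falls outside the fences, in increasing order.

203.7, 283.5

IQR = Q3 − Q1 = 114.40 − 71.60 = 42.80.
Lower fence = Q1 − 2·IQR = 71.60 − 85.60 = -14.00.
Upper fence = Q3 + 2·IQR = 114.40 + 85.60 = 200.00.
203.7 > 200.00 → outlier.
283.5 > 200.00 → outlier.
All remaining values lie within [-14.00, 200.00].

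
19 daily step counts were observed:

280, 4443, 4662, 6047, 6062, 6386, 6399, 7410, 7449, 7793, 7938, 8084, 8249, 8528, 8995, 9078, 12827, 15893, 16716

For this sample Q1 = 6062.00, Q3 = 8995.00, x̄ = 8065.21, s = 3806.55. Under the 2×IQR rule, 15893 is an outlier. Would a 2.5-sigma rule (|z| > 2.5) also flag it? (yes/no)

no

z = (15893 − 8065.21) / 3806.55 = 2.06.
|z| = 2.06 ≤ 2.5.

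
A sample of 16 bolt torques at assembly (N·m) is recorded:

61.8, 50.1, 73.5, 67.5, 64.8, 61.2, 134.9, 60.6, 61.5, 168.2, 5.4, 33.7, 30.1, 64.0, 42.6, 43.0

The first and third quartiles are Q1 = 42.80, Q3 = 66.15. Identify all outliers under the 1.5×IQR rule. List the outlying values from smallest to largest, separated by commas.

IQR = Q3 − Q1 = 66.15 − 42.80 = 23.35.
Lower fence = Q1 − 1.5·IQR = 42.80 − 35.025 = 7.775.
Upper fence = Q3 + 1.5·IQR = 66.15 + 35.025 = 101.175.
5.4 < 7.775 → outlier.
134.9 > 101.175 → outlier.
168.2 > 101.175 → outlier.
All remaining values lie within [7.775, 101.175].

5.4, 134.9, 168.2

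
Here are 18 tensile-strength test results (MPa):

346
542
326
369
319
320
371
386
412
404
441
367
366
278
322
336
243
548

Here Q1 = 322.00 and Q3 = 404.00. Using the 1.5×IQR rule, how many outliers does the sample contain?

2

IQR = 82.00; fences at 322.00 − 123.00 = 199.00 and 404.00 + 123.00 = 527.00.
Outside the cutoffs: 542, 548.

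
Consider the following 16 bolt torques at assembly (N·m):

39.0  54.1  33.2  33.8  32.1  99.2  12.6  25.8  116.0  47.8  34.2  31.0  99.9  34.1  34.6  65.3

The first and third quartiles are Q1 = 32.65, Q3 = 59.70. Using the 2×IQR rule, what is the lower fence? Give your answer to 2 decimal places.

-21.45

IQR = Q3 − Q1 = 59.70 − 32.65 = 27.05.
Lower fence = Q1 − 2·IQR = 32.65 − 54.10 = -21.45.
Upper fence = Q3 + 2·IQR = 59.70 + 54.10 = 113.80.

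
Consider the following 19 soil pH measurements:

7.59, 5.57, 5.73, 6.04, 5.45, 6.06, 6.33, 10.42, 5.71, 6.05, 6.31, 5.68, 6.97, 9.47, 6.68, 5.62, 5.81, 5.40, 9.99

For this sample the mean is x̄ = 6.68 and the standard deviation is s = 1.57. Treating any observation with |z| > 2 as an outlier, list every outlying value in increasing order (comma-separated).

Cutoffs at x̄ ± 2s: 6.68 ± 2·1.57 = [3.54, 9.82].
9.99: z = 2.11, |z| > 2 → outlier.
10.42: z = 2.38, |z| > 2 → outlier.
Every other value lies within [3.54, 9.82].

9.99, 10.42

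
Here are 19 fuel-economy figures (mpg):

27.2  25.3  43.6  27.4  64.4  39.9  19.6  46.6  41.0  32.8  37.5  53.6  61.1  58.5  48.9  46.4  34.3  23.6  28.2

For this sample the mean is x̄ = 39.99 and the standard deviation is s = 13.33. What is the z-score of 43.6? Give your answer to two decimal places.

z = (43.6 − 39.99) / 13.33 = 0.27.

0.27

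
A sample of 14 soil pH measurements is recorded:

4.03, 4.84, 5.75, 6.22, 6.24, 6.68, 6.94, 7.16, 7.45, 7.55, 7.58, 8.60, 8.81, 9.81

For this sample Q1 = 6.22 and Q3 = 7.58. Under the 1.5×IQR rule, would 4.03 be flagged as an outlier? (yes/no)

IQR = Q3 − Q1 = 7.58 − 6.22 = 1.36.
Lower fence = Q1 − 1.5·IQR = 6.22 − 2.04 = 4.18.
Upper fence = Q3 + 1.5·IQR = 7.58 + 2.04 = 9.62.
4.03 lies below the lower fence.

yes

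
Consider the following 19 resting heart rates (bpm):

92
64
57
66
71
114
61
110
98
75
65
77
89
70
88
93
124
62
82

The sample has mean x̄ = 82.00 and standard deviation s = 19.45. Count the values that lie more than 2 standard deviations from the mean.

Cutoffs: x̄ ± 2s = [43.10, 120.90].
Outside the cutoffs: 124.

1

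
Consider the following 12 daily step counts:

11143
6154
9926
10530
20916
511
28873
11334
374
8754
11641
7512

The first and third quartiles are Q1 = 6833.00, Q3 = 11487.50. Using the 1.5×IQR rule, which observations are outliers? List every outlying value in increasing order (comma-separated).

20916, 28873

IQR = Q3 − Q1 = 11487.50 − 6833.00 = 4654.50.
Lower fence = Q1 − 1.5·IQR = 6833.00 − 6981.75 = -148.75.
Upper fence = Q3 + 1.5·IQR = 11487.50 + 6981.75 = 18469.25.
20916 > 18469.25 → outlier.
28873 > 18469.25 → outlier.
All remaining values lie within [-148.75, 18469.25].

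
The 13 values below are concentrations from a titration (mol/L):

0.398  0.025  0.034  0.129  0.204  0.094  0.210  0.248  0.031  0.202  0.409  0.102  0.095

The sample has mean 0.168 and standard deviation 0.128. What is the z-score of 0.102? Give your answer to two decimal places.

-0.52

z = (0.102 − 0.168) / 0.128 = -0.52.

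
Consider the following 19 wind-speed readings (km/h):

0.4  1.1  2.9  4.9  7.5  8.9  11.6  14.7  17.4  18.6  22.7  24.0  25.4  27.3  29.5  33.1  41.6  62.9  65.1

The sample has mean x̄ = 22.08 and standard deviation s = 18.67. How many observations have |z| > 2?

2

Cutoffs: x̄ ± 2s = [-15.26, 59.42].
Outside the cutoffs: 62.9, 65.1.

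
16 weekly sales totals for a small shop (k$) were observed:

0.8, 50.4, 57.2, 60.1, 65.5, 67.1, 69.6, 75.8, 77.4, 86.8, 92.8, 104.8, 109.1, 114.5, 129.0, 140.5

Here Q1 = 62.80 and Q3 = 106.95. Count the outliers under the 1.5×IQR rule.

IQR = 44.15; fences at 62.80 − 66.225 = -3.425 and 106.95 + 66.225 = 173.175.
Every value lies within the cutoffs.

0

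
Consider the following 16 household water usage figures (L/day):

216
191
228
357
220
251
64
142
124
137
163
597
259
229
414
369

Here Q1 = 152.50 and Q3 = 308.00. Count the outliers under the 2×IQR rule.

0

IQR = 155.50; fences at 152.50 − 311.00 = -158.50 and 308.00 + 311.00 = 619.00.
Every value lies within the cutoffs.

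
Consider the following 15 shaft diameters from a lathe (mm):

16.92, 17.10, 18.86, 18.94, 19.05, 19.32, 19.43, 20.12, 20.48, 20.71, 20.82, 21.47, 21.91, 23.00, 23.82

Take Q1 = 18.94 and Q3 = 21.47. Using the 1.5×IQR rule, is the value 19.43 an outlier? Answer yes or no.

no

IQR = Q3 − Q1 = 21.47 − 18.94 = 2.53.
Lower fence = Q1 − 1.5·IQR = 18.94 − 3.795 = 15.145.
Upper fence = Q3 + 1.5·IQR = 21.47 + 3.795 = 25.265.
19.43 lies within [15.145, 25.265].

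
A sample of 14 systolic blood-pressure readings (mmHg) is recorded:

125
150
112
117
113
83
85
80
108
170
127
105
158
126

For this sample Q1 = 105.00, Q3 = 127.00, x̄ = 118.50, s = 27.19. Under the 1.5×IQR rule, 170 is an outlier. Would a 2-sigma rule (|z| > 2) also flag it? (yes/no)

z = (170 − 118.50) / 27.19 = 1.89.
|z| = 1.89 ≤ 2.

no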